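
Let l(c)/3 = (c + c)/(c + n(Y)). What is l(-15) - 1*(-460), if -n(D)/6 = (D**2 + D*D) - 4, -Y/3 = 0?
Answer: 450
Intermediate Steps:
Y = 0 (Y = -3*0 = 0)
n(D) = 24 - 12*D**2 (n(D) = -6*((D**2 + D*D) - 4) = -6*((D**2 + D**2) - 4) = -6*(2*D**2 - 4) = -6*(-4 + 2*D**2) = 24 - 12*D**2)
l(c) = 6*c/(24 + c) (l(c) = 3*((c + c)/(c + (24 - 12*0**2))) = 3*((2*c)/(c + (24 - 12*0))) = 3*((2*c)/(c + (24 + 0))) = 3*((2*c)/(c + 24)) = 3*((2*c)/(24 + c)) = 3*(2*c/(24 + c)) = 6*c/(24 + c))
l(-15) - 1*(-460) = 6*(-15)/(24 - 15) - 1*(-460) = 6*(-15)/9 + 460 = 6*(-15)*(1/9) + 460 = -10 + 460 = 450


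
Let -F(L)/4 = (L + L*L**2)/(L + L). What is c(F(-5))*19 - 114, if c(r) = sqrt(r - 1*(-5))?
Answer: -114 + 19*I*sqrt(47) ≈ -114.0 + 130.26*I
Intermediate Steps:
F(L) = -2*(L + L**3)/L (F(L) = -4*(L + L*L**2)/(L + L) = -4*(L + L**3)/(2*L) = -4*(L + L**3)*1/(2*L) = -2*(L + L**3)/L)
c(r) = sqrt(5 + r) (c(r) = sqrt(r + 5) = sqrt(5 + r))
c(F(-5))*19 - 114 = sqrt(5 + (-2 - 2*(-5)**2))*19 - 114 = sqrt(5 + (-2 - 2*25))*19 - 114 = sqrt(5 + (-2 - 50))*19 - 114 = sqrt(5 - 52)*19 - 114 = sqrt(-47)*19 - 114 = (I*sqrt(47))*19 - 114 = 19*I*sqrt(47) - 114 = -114 + 19*I*sqrt(47)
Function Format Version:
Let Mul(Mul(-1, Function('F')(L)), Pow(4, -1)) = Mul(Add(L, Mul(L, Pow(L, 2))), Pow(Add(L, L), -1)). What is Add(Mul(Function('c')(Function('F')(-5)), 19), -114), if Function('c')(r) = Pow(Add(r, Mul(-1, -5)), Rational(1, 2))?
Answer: Add(-114, Mul(19, I, Pow(47, Rational(1, 2)))) ≈ Add(-114.00, Mul(130.26, I))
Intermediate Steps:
Function('F')(L) = Mul(-2, Pow(L, -1), Add(L, Pow(L, 3))) (Function('F')(L) = Mul(-4, Mul(Add(L, Mul(L, Pow(L, 2))), Pow(Add(L, L), -1))) = Mul(-4, Mul(Add(L, Pow(L, 3)), Pow(Mul(2, L), -1))) = Mul(-4, Mul(Add(L, Pow(L, 3)), Mul(Rational(1, 2), Pow(L, -1)))) = Mul(-4, Mul(Rational(1, 2), Pow(L, -1), Add(L, Pow(L, 3)))) = Mul(-2, Pow(L, -1), Add(L, Pow(L, 3))))
Function('c')(r) = Pow(Add(5, r), Rational(1, 2)) (Function('c')(r) = Pow(Add(r, 5), Rational(1, 2)) = Pow(Add(5, r), Rational(1, 2)))
Add(Mul(Function('c')(Function('F')(-5)), 19), -114) = Add(Mul(Pow(Add(5, Add(-2, Mul(-2, Pow(-5, 2)))), Rational(1, 2)), 19), -114) = Add(Mul(Pow(Add(5, Add(-2, Mul(-2, 25))), Rational(1, 2)), 19), -114) = Add(Mul(Pow(Add(5, Add(-2, -50)), Rational(1, 2)), 19), -114) = Add(Mul(Pow(Add(5, -52), Rational(1, 2)), 19), -114) = Add(Mul(Pow(-47, Rational(1, 2)), 19), -114) = Add(Mul(Mul(I, Pow(47, Rational(1, 2))), 19), -114) = Add(Mul(19, I, Pow(47, Rational(1, 2))), -114) = Add(-114, Mul(19, I, Pow(47, Rational(1, 2))))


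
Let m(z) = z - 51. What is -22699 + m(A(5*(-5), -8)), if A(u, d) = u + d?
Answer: -22783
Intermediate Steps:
A(u, d) = d + u
m(z) = -51 + z
-22699 + m(A(5*(-5), -8)) = -22699 + (-51 + (-8 + 5*(-5))) = -22699 + (-51 + (-8 - 25)) = -22699 + (-51 - 33) = -22699 - 84 = -22783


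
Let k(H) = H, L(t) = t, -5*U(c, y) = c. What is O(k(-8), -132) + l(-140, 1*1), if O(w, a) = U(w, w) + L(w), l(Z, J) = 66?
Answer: 298/5 ≈ 59.600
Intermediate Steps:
U(c, y) = -c/5
O(w, a) = 4*w/5 (O(w, a) = -w/5 + w = 4*w/5)
O(k(-8), -132) + l(-140, 1*1) = (4/5)*(-8) + 66 = -32/5 + 66 = 298/5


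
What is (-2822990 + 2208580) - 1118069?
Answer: -1732479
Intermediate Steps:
(-2822990 + 2208580) - 1118069 = -614410 - 1118069 = -1732479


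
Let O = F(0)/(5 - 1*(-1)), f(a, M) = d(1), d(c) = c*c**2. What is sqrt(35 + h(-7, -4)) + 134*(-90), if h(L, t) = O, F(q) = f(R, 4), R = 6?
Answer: -12060 + sqrt(1266)/6 ≈ -12054.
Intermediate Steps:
d(c) = c**3
f(a, M) = 1 (f(a, M) = 1**3 = 1)
F(q) = 1
O = 1/6 (O = 1/(5 - 1*(-1)) = 1/(5 + 1) = 1/6 ≈ 0.16667)
h(L, t) = 1/6
sqrt(35 + h(-7, -4)) + 134*(-90) = sqrt(35 + 1/6) + 134*(-90) = sqrt(211/6) - 12060 = sqrt(1266)/6 - 12060 = -12060 + sqrt(1266)/6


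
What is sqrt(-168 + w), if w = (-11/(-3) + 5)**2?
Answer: 2*I*sqrt(209)/3 ≈ 9.6379*I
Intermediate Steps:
w = 676/9 (w = (-11*(-1/3) + 5)**2 = (11/3 + 5)**2 = (26/3)**2 = 676/9 ≈ 75.111)
sqrt(-168 + w) = sqrt(-168 + 676/9) = sqrt(-836/9) = 2*I*sqrt(209)/3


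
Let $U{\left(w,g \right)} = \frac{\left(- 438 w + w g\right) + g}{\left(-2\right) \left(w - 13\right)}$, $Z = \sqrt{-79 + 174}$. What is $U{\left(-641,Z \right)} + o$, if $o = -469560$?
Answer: $- \frac{102317287}{218} - \frac{160 \sqrt{95}}{327} \approx -4.6935 \cdot 10^{5}$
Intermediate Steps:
$Z = \sqrt{95} \approx 9.7468$
$U{\left(w,g \right)} = \frac{g - 438 w + g w}{26 - 2 w}$ ($U{\left(w,g \right)} = \frac{\left(- 438 w + g w\right) + g}{\left(-2\right) \left(-13 + w\right)} = \frac{g - 438 w + g w}{26 - 2 w}$)
$U{\left(-641,Z \right)} + o = \frac{- \sqrt{95} + 438 \left(-641\right) - \sqrt{95} \left(-641\right)}{2 \left(-13 - 641\right)} - 469560 = \frac{- \sqrt{95} - 280758 + 641 \sqrt{95}}{2 \left(-654\right)} - 469560 = \frac{1}{2} \left(- \frac{1}{654}\right) \left(-280758 + 640 \sqrt{95}\right) - 469560 = \left(\frac{46793}{218} - \frac{160 \sqrt{95}}{327}\right) - 469560 = - \frac{102317287}{218} - \frac{160 \sqrt{95}}{327}$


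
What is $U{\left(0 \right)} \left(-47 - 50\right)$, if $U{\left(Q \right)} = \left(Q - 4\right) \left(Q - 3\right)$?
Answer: $-1164$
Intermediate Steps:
$U{\left(Q \right)} = \left(-4 + Q\right) \left(-3 + Q\right)$
$U{\left(0 \right)} \left(-47 - 50\right) = \left(12 + 0^{2} - 0\right) \left(-47 - 50\right) = \left(12 + 0 + 0\right) \left(-97\right) = 12 \left(-97\right) = -1164$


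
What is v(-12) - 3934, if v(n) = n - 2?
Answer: -3948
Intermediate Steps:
v(n) = -2 + n
v(-12) - 3934 = (-2 - 12) - 3934 = -14 - 3934 = -3948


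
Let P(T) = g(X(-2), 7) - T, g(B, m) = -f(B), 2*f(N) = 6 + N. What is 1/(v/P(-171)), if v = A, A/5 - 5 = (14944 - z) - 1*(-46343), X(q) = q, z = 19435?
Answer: 169/209285 ≈ 0.00080751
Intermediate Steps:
f(N) = 3 + N/2 (f(N) = (6 + N)/2 = 3 + N/2)
g(B, m) = -3 - B/2 (g(B, m) = -(3 + B/2) = -3 - B/2)
A = 209285 (A = 25 + 5*((14944 - 1*19435) - 1*(-46343)) = 25 + 5*((14944 - 19435) + 46343) = 25 + 5*(-4491 + 46343) = 25 + 5*41852 = 25 + 209260 = 209285)
P(T) = -2 - T (P(T) = (-3 - ½*(-2)) - T = (-3 + 1) - T = -2 - T)
v = 209285
1/(v/P(-171)) = 1/(209285/(-2 - 1*(-171))) = 1/(209285/(-2 + 171)) = 1/(209285/169) = 169/209285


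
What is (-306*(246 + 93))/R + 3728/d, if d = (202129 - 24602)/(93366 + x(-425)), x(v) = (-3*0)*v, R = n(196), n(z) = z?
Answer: 508222755/355054 ≈ 1431.4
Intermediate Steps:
R = 196
x(v) = 0 (x(v) = 0*v = 0)
d = 25361/13338 (d = (202129 - 24602)/(93366 + 0) = 177527/93366 = 177527*(1/93366) = 25361/13338 ≈ 1.9014)
(-306*(246 + 93))/R + 3728/d = -306*(246 + 93)/196 + 3728/(25361/13338) = -306*339*(1/196) + 3728*(13338/25361) = -103734*1/196 + 49724064/25361 = -51867/98 + 49724064/25361 = 508222755/355054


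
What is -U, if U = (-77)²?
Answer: -5929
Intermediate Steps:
U = 5929
-U = -1*5929 = -5929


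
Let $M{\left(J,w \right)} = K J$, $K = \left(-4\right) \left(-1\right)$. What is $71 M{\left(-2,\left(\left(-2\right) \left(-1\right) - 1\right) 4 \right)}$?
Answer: $-568$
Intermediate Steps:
$K = 4$
$M{\left(J,w \right)} = 4 J$
$71 M{\left(-2,\left(\left(-2\right) \left(-1\right) - 1\right) 4 \right)} = 71 \cdot 4 \left(-2\right) = 71 \left(-8\right) = -568$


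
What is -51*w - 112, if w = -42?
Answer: 2030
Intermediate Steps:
-51*w - 112 = -51*(-42) - 112 = 2142 - 112 = 2030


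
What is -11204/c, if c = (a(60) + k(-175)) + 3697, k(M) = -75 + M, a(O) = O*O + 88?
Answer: -11204/7135 ≈ -1.5703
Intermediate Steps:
a(O) = 88 + O² (a(O) = O² + 88 = 88 + O²)
c = 7135 (c = ((88 + 60²) + (-75 - 175)) + 3697 = ((88 + 3600) - 250) + 3697 = (3688 - 250) + 3697 = 3438 + 3697 = 7135)
-11204/c = -11204/7135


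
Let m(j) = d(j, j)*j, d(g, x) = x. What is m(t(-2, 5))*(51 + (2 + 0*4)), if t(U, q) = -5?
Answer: 1325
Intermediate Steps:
m(j) = j² (m(j) = j*j = j²)
m(t(-2, 5))*(51 + (2 + 0*4)) = (-5)²*(51 + (2 + 0*4)) = 25*(51 + (2 + 0)) = 25*(51 + 2) = 25*53 = 1325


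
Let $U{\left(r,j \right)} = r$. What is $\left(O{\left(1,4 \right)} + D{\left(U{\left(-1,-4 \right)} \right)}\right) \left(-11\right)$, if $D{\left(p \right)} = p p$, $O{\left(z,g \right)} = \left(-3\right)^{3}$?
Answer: $286$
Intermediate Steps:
$O{\left(z,g \right)} = -27$
$D{\left(p \right)} = p^{2}$
$\left(O{\left(1,4 \right)} + D{\left(U{\left(-1,-4 \right)} \right)}\right) \left(-11\right) = \left(-27 + \left(-1\right)^{2}\right) \left(-11\right) = \left(-27 + 1\right) \left(-11\right) = \left(-26\right) \left(-11\right) = 286$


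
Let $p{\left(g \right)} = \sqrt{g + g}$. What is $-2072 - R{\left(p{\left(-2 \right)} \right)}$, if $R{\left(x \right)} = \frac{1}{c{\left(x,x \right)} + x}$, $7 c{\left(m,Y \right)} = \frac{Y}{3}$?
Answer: $-2072 + \frac{21 i}{44} \approx -2072.0 + 0.47727 i$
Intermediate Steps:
$c{\left(m,Y \right)} = \frac{Y}{21}$ ($c{\left(m,Y \right)} = \frac{Y \frac{1}{3}}{7} = \frac{\frac{1}{3} Y}{7} = \frac{Y}{21}$)
$p{\left(g \right)} = \sqrt{2} \sqrt{g}$ ($p{\left(g \right)} = \sqrt{2 g} = \sqrt{2} \sqrt{g}$)
$R{\left(x \right)} = \frac{21}{22 x}$ ($R{\left(x \right)} = \frac{1}{\frac{x}{21} + x} = \frac{1}{\frac{22}{21} x} = \frac{21}{22 x}$)
$-2072 - R{\left(p{\left(-2 \right)} \right)} = -2072 - \frac{21}{22 \sqrt{2} \sqrt{-2}} = -2072 - \frac{21}{22 \sqrt{2} i \sqrt{2}} = -2072 - \frac{21}{22 \cdot 2 i} = -2072 - \frac{21 \left(- \frac{i}{2}\right)}{22} = -2072 - - \frac{21 i}{44} = -2072 + \frac{21 i}{44}$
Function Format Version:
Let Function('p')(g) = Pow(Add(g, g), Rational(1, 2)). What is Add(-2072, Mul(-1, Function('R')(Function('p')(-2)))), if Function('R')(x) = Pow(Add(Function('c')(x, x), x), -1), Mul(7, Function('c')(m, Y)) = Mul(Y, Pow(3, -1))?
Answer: Add(-2072, Mul(Rational(21, 44), I)) ≈ Add(-2072.0, Mul(0.47727, I))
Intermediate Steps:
Function('c')(m, Y) = Mul(Rational(1, 21), Y) (Function('c')(m, Y) = Mul(Rational(1, 7), Mul(Y, Pow(3, -1))) = Mul(Rational(1, 7), Mul(Y, Rational(1, 3))) = Mul(Rational(1, 7), Mul(Rational(1, 3), Y)) = Mul(Rational(1, 21), Y))
Function('p')(g) = Mul(Pow(2, Rational(1, 2)), Pow(g, Rational(1, 2))) (Function('p')(g) = Pow(Mul(2, g), Rational(1, 2)) = Mul(Pow(2, Rational(1, 2)), Pow(g, Rational(1, 2))))
Function('R')(x) = Mul(Rational(21, 22), Pow(x, -1)) (Function('R')(x) = Pow(Add(Mul(Rational(1, 21), x), x), -1) = Pow(Mul(Rational(22, 21), x), -1) = Mul(Rational(21, 22), Pow(x, -1)))
Add(-2072, Mul(-1, Function('R')(Function('p')(-2)))) = Add(-2072, Mul(-1, Mul(Rational(21, 22), Pow(Mul(Pow(2, Rational(1, 2)), Pow(-2, Rational(1, 2))), -1)))) = Add(-2072, Mul(-1, Mul(Rational(21, 22), Pow(Mul(Pow(2, Rational(1, 2)), Mul(I, Pow(2, Rational(1, 2)))), -1)))) = Add(-2072, Mul(-1, Mul(Rational(21, 22), Pow(Mul(2, I), -1)))) = Add(-2072, Mul(-1, Mul(Rational(21, 22), Mul(Rational(-1, 2), I)))) = Add(-2072, Mul(-1, Mul(Rational(-21, 44), I))) = Add(-2072, Mul(Rational(21, 44), I))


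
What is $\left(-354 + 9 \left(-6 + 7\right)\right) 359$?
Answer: $-123855$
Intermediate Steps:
$\left(-354 + 9 \left(-6 + 7\right)\right) 359 = \left(-354 + 9 \cdot 1\right) 359 = \left(-354 + 9\right) 359 = \left(-345\right) 359 = -123855$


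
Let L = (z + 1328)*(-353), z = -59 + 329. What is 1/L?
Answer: -1/564094 ≈ -1.7728e-6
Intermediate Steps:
z = 270
L = -564094 (L = (270 + 1328)*(-353) = 1598*(-353) = -564094)
1/L = 1/(-564094) = -1/564094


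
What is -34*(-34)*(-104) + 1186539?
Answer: 1066315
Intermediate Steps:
-34*(-34)*(-104) + 1186539 = 1156*(-104) + 1186539 = -120224 + 1186539 = 1066315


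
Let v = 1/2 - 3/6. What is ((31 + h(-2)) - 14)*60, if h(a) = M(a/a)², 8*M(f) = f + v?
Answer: 16335/16 ≈ 1020.9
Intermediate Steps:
v = 0 (v = 1*(½) - 3*⅙ = ½ - ½ = 0)
M(f) = f/8 (M(f) = (f + 0)/8 = f/8)
h(a) = 1/64 (h(a) = ((a/a)/8)² = ((⅛)*1)² = (⅛)² = 1/64)
((31 + h(-2)) - 14)*60 = ((31 + 1/64) - 14)*60 = (1985/64 - 14)*60 = (1089/64)*60 = 16335/16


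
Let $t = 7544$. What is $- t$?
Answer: $-7544$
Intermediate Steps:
$- t = \left(-1\right) 7544 = -7544$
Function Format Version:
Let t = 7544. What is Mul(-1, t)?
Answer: -7544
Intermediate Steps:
Mul(-1, t) = Mul(-1, 7544) = -7544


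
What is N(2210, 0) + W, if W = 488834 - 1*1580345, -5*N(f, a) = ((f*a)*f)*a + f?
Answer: -1091953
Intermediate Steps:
N(f, a) = -f/5 - a²*f²/5 (N(f, a) = -(((f*a)*f)*a + f)/5 = -(((a*f)*f)*a + f)/5 = -((a*f²)*a + f)/5 = -(a²*f² + f)/5 = -(f + a²*f²)/5 = -f/5 - a²*f²/5)
W = -1091511 (W = 488834 - 1580345 = -1091511)
N(2210, 0) + W = -⅕*2210*(1 + 2210*0²) - 1091511 = -⅕*2210*(1 + 2210*0) - 1091511 = -⅕*2210*(1 + 0) - 1091511 = -⅕*2210*1 - 1091511 = -442 - 1091511 = -1091953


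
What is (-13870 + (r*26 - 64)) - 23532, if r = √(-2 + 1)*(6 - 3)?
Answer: -37466 + 78*I ≈ -37466.0 + 78.0*I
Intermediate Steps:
r = 3*I (r = √(-1)*3 = I*3 = 3*I ≈ 3.0*I)
(-13870 + (r*26 - 64)) - 23532 = (-13870 + ((3*I)*26 - 64)) - 23532 = (-13870 + (78*I - 64)) - 23532 = (-13870 + (-64 + 78*I)) - 23532 = (-13934 + 78*I) - 23532 = -37466 + 78*I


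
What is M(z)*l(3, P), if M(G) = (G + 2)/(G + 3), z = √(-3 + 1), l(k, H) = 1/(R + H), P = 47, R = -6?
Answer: 8/451 + I*√2/451 ≈ 0.017738 + 0.0031357*I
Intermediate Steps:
l(k, H) = 1/(-6 + H)
z = I*√2 (z = √(-2) = I*√2 ≈ 1.4142*I)
M(G) = (2 + G)/(3 + G)
M(z)*l(3, P) = ((2 + I*√2)/(3 + I*√2))/(-6 + 47) = ((2 + I*√2)/(3 + I*√2))/41 = ((2 + I*√2)/(3 + I*√2))*(1/41) = (2 + I*√2)/(41*(3 + I*√2))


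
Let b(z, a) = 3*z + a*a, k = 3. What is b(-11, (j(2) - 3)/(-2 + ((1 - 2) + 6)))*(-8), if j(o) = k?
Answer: 264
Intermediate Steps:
j(o) = 3
b(z, a) = a² + 3*z (b(z, a) = 3*z + a² = a² + 3*z)
b(-11, (j(2) - 3)/(-2 + ((1 - 2) + 6)))*(-8) = (((3 - 3)/(-2 + ((1 - 2) + 6)))² + 3*(-11))*(-8) = ((0/(-2 + (-1 + 6)))² - 33)*(-8) = ((0/(-2 + 5))² - 33)*(-8) = ((0/3)² - 33)*(-8) = ((0*(⅓))² - 33)*(-8) = (0² - 33)*(-8) = (0 - 33)*(-8) = -33*(-8) = 264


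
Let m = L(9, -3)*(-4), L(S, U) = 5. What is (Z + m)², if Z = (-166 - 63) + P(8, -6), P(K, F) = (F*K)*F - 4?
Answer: 1225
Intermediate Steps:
P(K, F) = -4 + K*F² (P(K, F) = K*F² - 4 = -4 + K*F²)
Z = 55 (Z = (-166 - 63) + (-4 + 8*(-6)²) = -229 + (-4 + 8*36) = -229 + (-4 + 288) = -229 + 284 = 55)
m = -20 (m = 5*(-4) = -20)
(Z + m)² = (55 - 20)² = 35² = 1225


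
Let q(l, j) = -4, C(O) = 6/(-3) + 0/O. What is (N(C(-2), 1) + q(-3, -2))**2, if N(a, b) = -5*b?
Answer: 81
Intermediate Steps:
C(O) = -2 (C(O) = 6*(-1/3) + 0 = -2 + 0 = -2)
(N(C(-2), 1) + q(-3, -2))**2 = (-5*1 - 4)**2 = (-5 - 4)**2 = (-9)**2 = 81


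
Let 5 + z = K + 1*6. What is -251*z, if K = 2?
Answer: -753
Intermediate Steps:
z = 3 (z = -5 + (2 + 1*6) = -5 + (2 + 6) = -5 + 8 = 3)
-251*z = -251*3 = -753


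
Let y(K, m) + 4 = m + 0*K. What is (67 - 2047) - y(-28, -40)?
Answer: -1936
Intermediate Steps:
y(K, m) = -4 + m (y(K, m) = -4 + (m + 0*K) = -4 + (m + 0) = -4 + m)
(67 - 2047) - y(-28, -40) = (67 - 2047) - (-4 - 40) = -1980 - 1*(-44) = -1980 + 44 = -1936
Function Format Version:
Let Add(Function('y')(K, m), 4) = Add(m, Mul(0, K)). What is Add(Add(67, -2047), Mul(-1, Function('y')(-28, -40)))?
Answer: -1936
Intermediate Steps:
Function('y')(K, m) = Add(-4, m) (Function('y')(K, m) = Add(-4, Add(m, Mul(0, K))) = Add(-4, Add(m, 0)) = Add(-4, m))
Add(Add(67, -2047), Mul(-1, Function('y')(-28, -40))) = Add(Add(67, -2047), Mul(-1, Add(-4, -40))) = Add(-1980, Mul(-1, -44)) = Add(-1980, 44) = -1936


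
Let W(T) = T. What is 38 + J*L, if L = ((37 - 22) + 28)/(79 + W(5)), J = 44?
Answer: 1271/21 ≈ 60.524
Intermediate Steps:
L = 43/84 (L = ((37 - 22) + 28)/(79 + 5) = (15 + 28)/84 = 43*(1/84) = 43/84 ≈ 0.51190)
38 + J*L = 38 + 44*(43/84) = 38 + 473/21 = 1271/21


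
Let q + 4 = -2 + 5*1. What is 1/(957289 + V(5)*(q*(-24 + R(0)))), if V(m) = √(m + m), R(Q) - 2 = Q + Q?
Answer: 957289/916402224681 - 22*√10/916402224681 ≈ 1.0445e-6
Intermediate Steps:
R(Q) = 2 + 2*Q (R(Q) = 2 + (Q + Q) = 2 + 2*Q)
q = -1 (q = -4 + (-2 + 5*1) = -4 + (-2 + 5) = -4 + 3 = -1)
V(m) = √2*√m (V(m) = √(2*m) = √2*√m)
1/(957289 + V(5)*(q*(-24 + R(0)))) = 1/(957289 + (√2*√5)*(-(-24 + (2 + 2*0)))) = 1/(957289 + √10*(-(-24 + (2 + 0)))) = 1/(957289 + √10*(-(-24 + 2))) = 1/(957289 + √10*(-1*(-22))) = 1/(957289 + √10*22) = 1/(957289 + 22*√10)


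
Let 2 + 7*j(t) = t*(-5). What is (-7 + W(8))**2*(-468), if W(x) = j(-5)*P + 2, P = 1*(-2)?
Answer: -3070548/49 ≈ -62664.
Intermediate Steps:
j(t) = -2/7 - 5*t/7 (j(t) = -2/7 + (t*(-5))/7 = -2/7 + (-5*t)/7 = -2/7 - 5*t/7)
P = -2
W(x) = -32/7 (W(x) = (-2/7 - 5/7*(-5))*(-2) + 2 = (-2/7 + 25/7)*(-2) + 2 = (23/7)*(-2) + 2 = -46/7 + 2 = -32/7)
(-7 + W(8))**2*(-468) = (-7 - 32/7)**2*(-468) = (-81/7)**2*(-468) = (6561/49)*(-468) = -3070548/49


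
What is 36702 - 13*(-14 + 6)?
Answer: 36806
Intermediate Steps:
36702 - 13*(-14 + 6) = 36702 - 13*(-8) = 36702 + 104 = 36806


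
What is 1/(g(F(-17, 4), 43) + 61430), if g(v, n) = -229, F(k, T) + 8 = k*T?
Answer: 1/61201 ≈ 1.6340e-5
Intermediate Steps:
F(k, T) = -8 + T*k (F(k, T) = -8 + k*T = -8 + T*k)
1/(g(F(-17, 4), 43) + 61430) = 1/(-229 + 61430) = 1/61201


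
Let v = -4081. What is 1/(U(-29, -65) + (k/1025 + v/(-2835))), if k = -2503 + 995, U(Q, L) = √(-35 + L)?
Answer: -218604825/689321995189 - 68931506250*I/689321995189 ≈ -0.00031713 - 0.099999*I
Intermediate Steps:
k = -1508
1/(U(-29, -65) + (k/1025 + v/(-2835))) = 1/(√(-35 - 65) + (-1508/1025 - 4081/(-2835))) = 1/(√(-100) + (-1508*1/1025 - 4081*(-1/2835))) = 1/(10*I + (-1508/1025 + 583/405)) = 1/(10*I - 2633/83025) = 1/(-2633/83025 + 10*I) = 6893150625*(-2633/83025 - 10*I)/689321995189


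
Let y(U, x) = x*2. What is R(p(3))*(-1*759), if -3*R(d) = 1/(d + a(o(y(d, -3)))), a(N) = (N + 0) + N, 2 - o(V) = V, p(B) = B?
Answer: 253/19 ≈ 13.316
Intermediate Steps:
y(U, x) = 2*x
o(V) = 2 - V
a(N) = 2*N (a(N) = N + N = 2*N)
R(d) = -1/(3*(16 + d)) (R(d) = -1/(3*(d + 2*(2 - 2*(-3)))) = -1/(3*(d + 2*(2 - 1*(-6)))) = -1/(3*(d + 2*(2 + 6))) = -1/(3*(d + 2*8)) = -1/(3*(d + 16)) = -1/(3*(16 + d)))
R(p(3))*(-1*759) = (-1/(48 + 3*3))*(-1*759) = -1/(48 + 9)*(-759) = -1/57*(-759) = 253/19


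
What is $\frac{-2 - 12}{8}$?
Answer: $- \frac{7}{4} \approx -1.75$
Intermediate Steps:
$\frac{-2 - 12}{8} = \left(-14\right) \frac{1}{8} = - \frac{7}{4}$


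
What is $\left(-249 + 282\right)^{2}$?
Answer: $1089$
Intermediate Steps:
$\left(-249 + 282\right)^{2} = 33^{2} = 1089$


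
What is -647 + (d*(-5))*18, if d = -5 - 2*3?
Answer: 343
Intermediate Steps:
d = -11 (d = -5 - 6 = -11)
-647 + (d*(-5))*18 = -647 - 11*(-5)*18 = -647 + 55*18 = -647 + 990 = 343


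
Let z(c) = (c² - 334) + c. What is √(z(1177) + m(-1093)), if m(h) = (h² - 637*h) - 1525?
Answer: √3275537 ≈ 1809.8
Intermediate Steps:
z(c) = -334 + c + c² (z(c) = (-334 + c²) + c = -334 + c + c²)
m(h) = -1525 + h² - 637*h
√(z(1177) + m(-1093)) = √((-334 + 1177 + 1177²) + (-1525 + (-1093)² - 637*(-1093))) = √((-334 + 1177 + 1385329) + (-1525 + 1194649 + 696241)) = √(1386172 + 1889365) = √3275537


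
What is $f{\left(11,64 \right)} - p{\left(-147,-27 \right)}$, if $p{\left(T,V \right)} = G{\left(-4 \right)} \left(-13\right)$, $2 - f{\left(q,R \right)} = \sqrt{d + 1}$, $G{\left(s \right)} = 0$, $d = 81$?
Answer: $2 - \sqrt{82} \approx -7.0554$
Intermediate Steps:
$f{\left(q,R \right)} = 2 - \sqrt{82}$ ($f{\left(q,R \right)} = 2 - \sqrt{81 + 1} = 2 - \sqrt{82}$)
$p{\left(T,V \right)} = 0$ ($p{\left(T,V \right)} = 0 \left(-13\right) = 0$)
$f{\left(11,64 \right)} - p{\left(-147,-27 \right)} = \left(2 - \sqrt{82}\right) - 0 = \left(2 - \sqrt{82}\right) + 0 = 2 - \sqrt{82}$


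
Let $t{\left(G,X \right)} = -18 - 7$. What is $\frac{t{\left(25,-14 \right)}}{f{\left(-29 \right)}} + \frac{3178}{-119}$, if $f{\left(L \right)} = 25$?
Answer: $- \frac{471}{17} \approx -27.706$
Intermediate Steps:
$t{\left(G,X \right)} = -25$
$\frac{t{\left(25,-14 \right)}}{f{\left(-29 \right)}} + \frac{3178}{-119} = - \frac{25}{25} + \frac{3178}{-119} = \left(-25\right) \frac{1}{25} + 3178 \left(- \frac{1}{119}\right) = -1 - \frac{454}{17} = - \frac{471}{17}$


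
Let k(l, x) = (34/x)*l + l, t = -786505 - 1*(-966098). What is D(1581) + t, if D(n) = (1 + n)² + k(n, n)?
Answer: 2683932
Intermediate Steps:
t = 179593 (t = -786505 + 966098 = 179593)
k(l, x) = l + 34*l/x (k(l, x) = 34*l/x + l = l + 34*l/x)
D(n) = 34 + n + (1 + n)² (D(n) = (1 + n)² + n*(34 + n)/n = (1 + n)² + (34 + n) = 34 + n + (1 + n)²)
D(1581) + t = (34 + 1581 + (1 + 1581)²) + 179593 = (34 + 1581 + 1582²) + 179593 = (34 + 1581 + 2502724) + 179593 = 2504339 + 179593 = 2683932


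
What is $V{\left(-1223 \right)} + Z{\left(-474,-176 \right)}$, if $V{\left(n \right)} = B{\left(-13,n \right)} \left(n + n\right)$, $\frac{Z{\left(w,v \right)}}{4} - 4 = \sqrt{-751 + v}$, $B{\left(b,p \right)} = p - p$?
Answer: $16 + 12 i \sqrt{103} \approx 16.0 + 121.79 i$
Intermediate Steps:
$B{\left(b,p \right)} = 0$
$Z{\left(w,v \right)} = 16 + 4 \sqrt{-751 + v}$
$V{\left(n \right)} = 0$ ($V{\left(n \right)} = 0 \left(n + n\right) = 0 \cdot 2 n = 0$)
$V{\left(-1223 \right)} + Z{\left(-474,-176 \right)} = 0 + \left(16 + 4 \sqrt{-751 - 176}\right) = 0 + \left(16 + 4 \sqrt{-927}\right) = 0 + \left(16 + 4 \cdot 3 i \sqrt{103}\right) = 0 + \left(16 + 12 i \sqrt{103}\right) = 16 + 12 i \sqrt{103}$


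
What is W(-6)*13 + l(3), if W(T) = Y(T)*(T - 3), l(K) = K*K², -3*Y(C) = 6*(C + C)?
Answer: -2781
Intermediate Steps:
Y(C) = -4*C (Y(C) = -2*(C + C) = -2*2*C = -4*C)
l(K) = K³
W(T) = -4*T*(-3 + T) (W(T) = (-4*T)*(T - 3) = (-4*T)*(-3 + T) = -4*T*(-3 + T))
W(-6)*13 + l(3) = (4*(-6)*(3 - 1*(-6)))*13 + 3³ = (4*(-6)*(3 + 6))*13 + 27 = (4*(-6)*9)*13 + 27 = -216*13 + 27 = -2808 + 27 = -2781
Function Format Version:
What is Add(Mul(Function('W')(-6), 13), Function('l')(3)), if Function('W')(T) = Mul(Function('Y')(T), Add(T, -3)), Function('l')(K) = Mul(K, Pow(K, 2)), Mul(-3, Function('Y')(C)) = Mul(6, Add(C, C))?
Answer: -2781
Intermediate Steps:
Function('Y')(C) = Mul(-4, C) (Function('Y')(C) = Mul(Rational(-1, 3), Mul(6, Add(C, C))) = Mul(Rational(-1, 3), Mul(6, Mul(2, C))) = Mul(Rational(-1, 3), Mul(12, C)) = Mul(-4, C))
Function('l')(K) = Pow(K, 3)
Function('W')(T) = Mul(-4, T, Add(-3, T)) (Function('W')(T) = Mul(Mul(-4, T), Add(T, -3)) = Mul(Mul(-4, T), Add(-3, T)) = Mul(-4, T, Add(-3, T)))
Add(Mul(Function('W')(-6), 13), Function('l')(3)) = Add(Mul(Mul(4, -6, Add(3, Mul(-1, -6))), 13), Pow(3, 3)) = Add(Mul(Mul(4, -6, Add(3, 6)), 13), 27) = Add(Mul(Mul(4, -6, 9), 13), 27) = Add(Mul(-216, 13), 27) = Add(-2808, 27) = -2781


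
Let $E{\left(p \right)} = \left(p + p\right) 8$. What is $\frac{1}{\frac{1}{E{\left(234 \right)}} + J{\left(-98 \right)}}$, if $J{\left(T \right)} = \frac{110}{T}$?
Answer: $- \frac{183456}{205871} \approx -0.89112$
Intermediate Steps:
$E{\left(p \right)} = 16 p$ ($E{\left(p \right)} = 2 p 8 = 16 p$)
$\frac{1}{\frac{1}{E{\left(234 \right)}} + J{\left(-98 \right)}} = \frac{1}{\frac{1}{16 \cdot 234} + \frac{110}{-98}} = \frac{1}{\frac{1}{3744} + 110 \left(- \frac{1}{98}\right)} = \frac{1}{\frac{1}{3744} - \frac{55}{49}} = \frac{1}{- \frac{205871}{183456}} = - \frac{183456}{205871}$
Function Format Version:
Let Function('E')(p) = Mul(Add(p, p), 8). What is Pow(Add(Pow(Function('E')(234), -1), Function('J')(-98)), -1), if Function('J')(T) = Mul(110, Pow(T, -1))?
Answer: Rational(-183456, 205871) ≈ -0.89112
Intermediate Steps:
Function('E')(p) = Mul(16, p) (Function('E')(p) = Mul(Mul(2, p), 8) = Mul(16, p))
Pow(Add(Pow(Function('E')(234), -1), Function('J')(-98)), -1) = Pow(Add(Pow(Mul(16, 234), -1), Mul(110, Pow(-98, -1))), -1) = Pow(Add(Pow(3744, -1), Mul(110, Rational(-1, 98))), -1) = Pow(Add(Rational(1, 3744), Rational(-55, 49)), -1) = Pow(Rational(-205871, 183456), -1) = Rational(-183456, 205871)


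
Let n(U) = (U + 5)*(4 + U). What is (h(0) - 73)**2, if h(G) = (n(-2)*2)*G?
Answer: 5329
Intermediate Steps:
n(U) = (4 + U)*(5 + U) (n(U) = (5 + U)*(4 + U) = (4 + U)*(5 + U))
h(G) = 12*G (h(G) = ((20 + (-2)**2 + 9*(-2))*2)*G = ((20 + 4 - 18)*2)*G = (6*2)*G = 12*G)
(h(0) - 73)**2 = (12*0 - 73)**2 = (0 - 73)**2 = (-73)**2 = 5329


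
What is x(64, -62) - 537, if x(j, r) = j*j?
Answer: 3559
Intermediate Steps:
x(j, r) = j**2
x(64, -62) - 537 = 64**2 - 537 = 4096 - 537 = 3559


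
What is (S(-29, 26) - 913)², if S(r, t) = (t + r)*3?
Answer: 850084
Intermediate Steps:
S(r, t) = 3*r + 3*t (S(r, t) = (r + t)*3 = 3*r + 3*t)
(S(-29, 26) - 913)² = ((3*(-29) + 3*26) - 913)² = ((-87 + 78) - 913)² = (-9 - 913)² = (-922)² = 850084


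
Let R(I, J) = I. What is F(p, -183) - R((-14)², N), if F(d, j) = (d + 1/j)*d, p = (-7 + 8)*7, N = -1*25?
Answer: -26908/183 ≈ -147.04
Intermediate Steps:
N = -25
p = 7 (p = 1*7 = 7)
F(d, j) = d*(d + 1/j)
F(p, -183) - R((-14)², N) = (7² + 7/(-183)) - 1*(-14)² = (49 + 7*(-1/183)) - 1*196 = (49 - 7/183) - 196 = 8960/183 - 196 = -26908/183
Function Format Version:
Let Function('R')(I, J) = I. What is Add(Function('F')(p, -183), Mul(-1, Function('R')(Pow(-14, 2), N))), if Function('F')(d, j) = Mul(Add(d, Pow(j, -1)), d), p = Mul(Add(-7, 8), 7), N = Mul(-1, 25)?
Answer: Rational(-26908, 183) ≈ -147.04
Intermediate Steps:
N = -25
p = 7 (p = Mul(1, 7) = 7)
Function('F')(d, j) = Mul(d, Add(d, Pow(j, -1)))
Add(Function('F')(p, -183), Mul(-1, Function('R')(Pow(-14, 2), N))) = Add(Add(Pow(7, 2), Mul(7, Pow(-183, -1))), Mul(-1, Pow(-14, 2))) = Add(Add(49, Mul(7, Rational(-1, 183))), Mul(-1, 196)) = Add(Add(49, Rational(-7, 183)), -196) = Add(Rational(8960, 183), -196) = Rational(-26908, 183)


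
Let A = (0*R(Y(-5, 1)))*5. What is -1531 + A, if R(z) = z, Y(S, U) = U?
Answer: -1531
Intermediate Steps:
A = 0 (A = (0*1)*5 = 0*5 = 0)
-1531 + A = -1531 + 0 = -1531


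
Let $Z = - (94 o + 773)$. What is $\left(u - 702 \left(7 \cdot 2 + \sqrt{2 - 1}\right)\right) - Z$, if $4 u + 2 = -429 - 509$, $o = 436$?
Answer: $30992$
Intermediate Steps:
$u = -235$ ($u = - \frac{1}{2} + \frac{-429 - 509}{4} = - \frac{1}{2} + \frac{1}{4} \left(-938\right) = - \frac{1}{2} - \frac{469}{2} = -235$)
$Z = -41757$ ($Z = - (94 \cdot 436 + 773) = - (40984 + 773) = \left(-1\right) 41757 = -41757$)
$\left(u - 702 \left(7 \cdot 2 + \sqrt{2 - 1}\right)\right) - Z = \left(-235 - 702 \left(7 \cdot 2 + \sqrt{2 - 1}\right)\right) - -41757 = \left(-235 - 702 \left(14 + \sqrt{1}\right)\right) + 41757 = \left(-235 - 702 \left(14 + 1\right)\right) + 41757 = \left(-235 - 10530\right) + 41757 = -10765 + 41757 = 30992$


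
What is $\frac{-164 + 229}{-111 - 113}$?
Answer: $- \frac{65}{224} \approx -0.29018$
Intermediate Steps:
$\frac{-164 + 229}{-111 - 113} = \frac{65}{-224} = 65 \left(- \frac{1}{224}\right) = - \frac{65}{224}$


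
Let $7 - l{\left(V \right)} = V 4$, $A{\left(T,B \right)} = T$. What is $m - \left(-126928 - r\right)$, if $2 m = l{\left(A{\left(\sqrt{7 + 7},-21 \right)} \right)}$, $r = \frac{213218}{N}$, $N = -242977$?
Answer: $\frac{61682443715}{485954} - 2 \sqrt{14} \approx 1.2692 \cdot 10^{5}$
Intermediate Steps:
$r = - \frac{213218}{242977}$ ($r = \frac{213218}{-242977} = 213218 \left(- \frac{1}{242977}\right) = - \frac{213218}{242977} \approx -0.87752$)
$l{\left(V \right)} = 7 - 4 V$ ($l{\left(V \right)} = 7 - V 4 = 7 - 4 V$)
$m = \frac{7}{2} - 2 \sqrt{14}$ ($m = \frac{7 - 4 \sqrt{7 + 7}}{2} = \frac{7 - 4 \sqrt{14}}{2} = \frac{7}{2} - 2 \sqrt{14} \approx -3.9833$)
$m - \left(-126928 - r\right) = \left(\frac{7}{2} - 2 \sqrt{14}\right) - \left(-126928 - - \frac{213218}{242977}\right) = \left(\frac{7}{2} - 2 \sqrt{14}\right) - \left(-126928 + \frac{213218}{242977}\right) = \left(\frac{7}{2} - 2 \sqrt{14}\right) - - \frac{30840371438}{242977} = \left(\frac{7}{2} - 2 \sqrt{14}\right) + \frac{30840371438}{242977} = \frac{61682443715}{485954} - 2 \sqrt{14}$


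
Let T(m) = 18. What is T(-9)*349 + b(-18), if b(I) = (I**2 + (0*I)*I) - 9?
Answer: 6597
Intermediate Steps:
b(I) = -9 + I**2 (b(I) = (I**2 + 0*I) - 9 = (I**2 + 0) - 9 = I**2 - 9 = -9 + I**2)
T(-9)*349 + b(-18) = 18*349 + (-9 + (-18)**2) = 6282 + (-9 + 324) = 6282 + 315 = 6597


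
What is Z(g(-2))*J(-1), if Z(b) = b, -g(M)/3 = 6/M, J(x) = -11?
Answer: -99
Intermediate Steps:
g(M) = -18/M
Z(g(-2))*J(-1) = -18/(-2)*(-11) = -18*(-½)*(-11) = 9*(-11) = -99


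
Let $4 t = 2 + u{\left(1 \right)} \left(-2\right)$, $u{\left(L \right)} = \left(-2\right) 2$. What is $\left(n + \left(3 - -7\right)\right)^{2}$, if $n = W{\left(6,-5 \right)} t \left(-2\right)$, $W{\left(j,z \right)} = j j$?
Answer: $28900$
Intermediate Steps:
$u{\left(L \right)} = -4$
$W{\left(j,z \right)} = j^{2}$
$t = \frac{5}{2}$ ($t = \frac{2 - -8}{4} = \frac{2 + 8}{4} = \frac{1}{4} \cdot 10 = \frac{5}{2} \approx 2.5$)
$n = -180$ ($n = 6^{2} \cdot \frac{5}{2} \left(-2\right) = 36 \cdot \frac{5}{2} \left(-2\right) = 90 \left(-2\right) = -180$)
$\left(n + \left(3 - -7\right)\right)^{2} = \left(-180 + \left(3 - -7\right)\right)^{2} = \left(-180 + \left(3 + 7\right)\right)^{2} = \left(-180 + 10\right)^{2} = \left(-170\right)^{2} = 28900$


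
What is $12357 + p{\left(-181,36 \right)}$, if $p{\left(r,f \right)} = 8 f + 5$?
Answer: $12650$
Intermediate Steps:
$p{\left(r,f \right)} = 5 + 8 f$
$12357 + p{\left(-181,36 \right)} = 12357 + \left(5 + 8 \cdot 36\right) = 12357 + \left(5 + 288\right) = 12357 + 293 = 12650$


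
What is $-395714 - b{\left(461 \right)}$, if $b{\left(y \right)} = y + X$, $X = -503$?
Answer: $-395672$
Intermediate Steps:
$b{\left(y \right)} = -503 + y$ ($b{\left(y \right)} = y - 503 = -503 + y$)
$-395714 - b{\left(461 \right)} = -395714 - \left(-503 + 461\right) = -395714 - -42 = -395714 + 42 = -395672$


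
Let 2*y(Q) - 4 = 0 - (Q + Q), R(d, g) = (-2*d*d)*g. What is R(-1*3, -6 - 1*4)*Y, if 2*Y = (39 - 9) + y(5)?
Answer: 2430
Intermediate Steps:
R(d, g) = -2*g*d² (R(d, g) = (-2*d²)*g = -2*g*d²)
y(Q) = 2 - Q (y(Q) = 2 + (0 - (Q + Q))/2 = 2 + (0 - 2*Q)/2 = 2 + (-2*Q)/2 = 2 - Q)
Y = 27/2 (Y = ((39 - 9) + (2 - 1*5))/2 = (30 + (2 - 5))/2 = (30 - 3)/2 = (½)*27 = 27/2 ≈ 13.500)
R(-1*3, -6 - 1*4)*Y = -2*(-6 - 1*4)*(-1*3)²*(27/2) = -2*(-6 - 4)*(-3)²*(27/2) = -2*(-10)*9*(27/2) = 180*(27/2) = 2430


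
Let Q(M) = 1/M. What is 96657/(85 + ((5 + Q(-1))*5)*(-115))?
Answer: -96657/2215 ≈ -43.637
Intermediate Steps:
96657/(85 + ((5 + Q(-1))*5)*(-115)) = 96657/(85 + ((5 + 1/(-1))*5)*(-115)) = 96657/(85 + ((5 - 1)*5)*(-115)) = 96657/(85 + (4*5)*(-115)) = 96657/(85 + 20*(-115)) = 96657/(85 - 2300) = 96657/(-2215) = 96657*(-1/2215) = -96657/2215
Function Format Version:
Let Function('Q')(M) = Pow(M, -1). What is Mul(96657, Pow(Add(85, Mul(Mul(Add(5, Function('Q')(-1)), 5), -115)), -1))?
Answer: Rational(-96657, 2215) ≈ -43.637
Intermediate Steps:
Mul(96657, Pow(Add(85, Mul(Mul(Add(5, Function('Q')(-1)), 5), -115)), -1)) = Mul(96657, Pow(Add(85, Mul(Mul(Add(5, Pow(-1, -1)), 5), -115)), -1)) = Mul(96657, Pow(Add(85, Mul(Mul(Add(5, -1), 5), -115)), -1)) = Mul(96657, Pow(Add(85, Mul(Mul(4, 5), -115)), -1)) = Mul(96657, Pow(Add(85, Mul(20, -115)), -1)) = Mul(96657, Pow(Add(85, -2300), -1)) = Mul(96657, Pow(-2215, -1)) = Mul(96657, Rational(-1, 2215)) = Rational(-96657, 2215)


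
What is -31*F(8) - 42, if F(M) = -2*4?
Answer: 206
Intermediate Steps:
F(M) = -8
-31*F(8) - 42 = -31*(-8) - 42 = 248 - 42 = 206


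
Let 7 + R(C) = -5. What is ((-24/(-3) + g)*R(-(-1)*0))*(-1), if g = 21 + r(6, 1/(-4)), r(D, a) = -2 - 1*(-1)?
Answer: 336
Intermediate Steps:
r(D, a) = -1 (r(D, a) = -2 + 1 = -1)
R(C) = -12 (R(C) = -7 - 5 = -12)
g = 20 (g = 21 - 1 = 20)
((-24/(-3) + g)*R(-(-1)*0))*(-1) = ((-24/(-3) + 20)*(-12))*(-1) = ((-24*(-⅓) + 20)*(-12))*(-1) = ((8 + 20)*(-12))*(-1) = (28*(-12))*(-1) = -336*(-1) = 336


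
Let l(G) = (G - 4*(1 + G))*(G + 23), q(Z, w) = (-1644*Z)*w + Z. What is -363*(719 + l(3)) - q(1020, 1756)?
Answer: 2944461957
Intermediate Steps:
q(Z, w) = Z - 1644*Z*w (q(Z, w) = -1644*Z*w + Z = Z - 1644*Z*w)
l(G) = (-4 - 3*G)*(23 + G) (l(G) = (G + (-4 - 4*G))*(23 + G) = (-4 - 3*G)*(23 + G))
-363*(719 + l(3)) - q(1020, 1756) = -363*(719 + (-92 - 73*3 - 3*3**2)) - 1020*(1 - 1644*1756) = -363*(719 + (-92 - 219 - 3*9)) - 1020*(1 - 2886864) = -363*(719 + (-92 - 219 - 27)) - 1020*(-2886863) = -363*(719 - 338) - 1*(-2944600260) = -363*381 + 2944600260 = -138303 + 2944600260 = 2944461957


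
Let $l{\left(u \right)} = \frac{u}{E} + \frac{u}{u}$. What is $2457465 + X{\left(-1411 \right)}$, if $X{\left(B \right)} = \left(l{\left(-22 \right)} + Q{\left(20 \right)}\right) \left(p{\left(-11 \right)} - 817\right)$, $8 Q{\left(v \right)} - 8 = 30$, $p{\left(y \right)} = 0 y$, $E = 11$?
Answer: $\frac{9817605}{4} \approx 2.4544 \cdot 10^{6}$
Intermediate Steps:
$p{\left(y \right)} = 0$
$l{\left(u \right)} = 1 + \frac{u}{11}$ ($l{\left(u \right)} = \frac{u}{11} + \frac{u}{u} = u \frac{1}{11} + 1 = \frac{u}{11} + 1 = 1 + \frac{u}{11}$)
$Q{\left(v \right)} = \frac{19}{4}$ ($Q{\left(v \right)} = 1 + \frac{1}{8} \cdot 30 = 1 + \frac{15}{4} = \frac{19}{4}$)
$X{\left(B \right)} = - \frac{12255}{4}$ ($X{\left(B \right)} = \left(\left(1 + \frac{1}{11} \left(-22\right)\right) + \frac{19}{4}\right) \left(0 - 817\right) = \left(\left(1 - 2\right) + \frac{19}{4}\right) \left(-817\right) = \left(-1 + \frac{19}{4}\right) \left(-817\right) = \frac{15}{4} \left(-817\right) = - \frac{12255}{4}$)
$2457465 + X{\left(-1411 \right)} = 2457465 - \frac{12255}{4} = \frac{9817605}{4}$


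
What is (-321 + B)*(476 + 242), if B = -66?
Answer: -277866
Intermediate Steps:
(-321 + B)*(476 + 242) = (-321 - 66)*(476 + 242) = -387*718 = -277866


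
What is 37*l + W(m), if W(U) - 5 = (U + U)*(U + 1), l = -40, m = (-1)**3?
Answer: -1475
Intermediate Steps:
m = -1
W(U) = 5 + 2*U*(1 + U) (W(U) = 5 + (U + U)*(U + 1) = 5 + (2*U)*(1 + U) = 5 + 2*U*(1 + U))
37*l + W(m) = 37*(-40) + (5 + 2*(-1) + 2*(-1)**2) = -1480 + (5 - 2 + 2*1) = -1480 + (5 - 2 + 2) = -1480 + 5 = -1475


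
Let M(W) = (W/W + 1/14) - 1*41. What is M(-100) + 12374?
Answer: 172677/14 ≈ 12334.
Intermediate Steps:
M(W) = -559/14 (M(W) = (1 + 1*(1/14)) - 41 = (1 + 1/14) - 41 = 15/14 - 41 = -559/14)
M(-100) + 12374 = -559/14 + 12374 = 172677/14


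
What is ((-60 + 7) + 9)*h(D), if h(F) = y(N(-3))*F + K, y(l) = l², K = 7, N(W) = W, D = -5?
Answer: 1672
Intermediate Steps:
h(F) = 7 + 9*F (h(F) = (-3)²*F + 7 = 9*F + 7 = 7 + 9*F)
((-60 + 7) + 9)*h(D) = ((-60 + 7) + 9)*(7 + 9*(-5)) = (-53 + 9)*(7 - 45) = -44*(-38) = 1672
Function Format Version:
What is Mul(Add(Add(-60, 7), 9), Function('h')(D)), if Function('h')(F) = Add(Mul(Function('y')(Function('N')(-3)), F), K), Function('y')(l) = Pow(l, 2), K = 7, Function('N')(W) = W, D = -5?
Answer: 1672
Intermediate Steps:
Function('h')(F) = Add(7, Mul(9, F)) (Function('h')(F) = Add(Mul(Pow(-3, 2), F), 7) = Add(Mul(9, F), 7) = Add(7, Mul(9, F)))
Mul(Add(Add(-60, 7), 9), Function('h')(D)) = Mul(Add(Add(-60, 7), 9), Add(7, Mul(9, -5))) = Mul(Add(-53, 9), Add(7, -45)) = Mul(-44, -38) = 1672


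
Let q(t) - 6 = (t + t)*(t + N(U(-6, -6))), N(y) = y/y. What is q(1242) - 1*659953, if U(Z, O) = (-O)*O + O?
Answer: 2427665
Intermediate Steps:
U(Z, O) = O - O² (U(Z, O) = -O² + O = O - O²)
N(y) = 1
q(t) = 6 + 2*t*(1 + t) (q(t) = 6 + (t + t)*(t + 1) = 6 + (2*t)*(1 + t) = 6 + 2*t*(1 + t))
q(1242) - 1*659953 = (6 + 2*1242 + 2*1242²) - 1*659953 = (6 + 2484 + 2*1542564) - 659953 = (6 + 2484 + 3085128) - 659953 = 3087618 - 659953 = 2427665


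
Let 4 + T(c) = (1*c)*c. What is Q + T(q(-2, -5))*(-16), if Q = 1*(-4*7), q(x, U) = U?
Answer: -364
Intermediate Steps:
T(c) = -4 + c² (T(c) = -4 + (1*c)*c = -4 + c*c = -4 + c²)
Q = -28 (Q = 1*(-28) = -28)
Q + T(q(-2, -5))*(-16) = -28 + (-4 + (-5)²)*(-16) = -28 + (-4 + 25)*(-16) = -28 + 21*(-16) = -28 - 336 = -364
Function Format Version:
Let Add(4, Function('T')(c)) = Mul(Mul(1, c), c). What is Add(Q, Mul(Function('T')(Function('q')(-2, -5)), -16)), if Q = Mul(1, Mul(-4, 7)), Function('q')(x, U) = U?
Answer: -364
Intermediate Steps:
Function('T')(c) = Add(-4, Pow(c, 2)) (Function('T')(c) = Add(-4, Mul(Mul(1, c), c)) = Add(-4, Mul(c, c)) = Add(-4, Pow(c, 2)))
Q = -28 (Q = Mul(1, -28) = -28)
Add(Q, Mul(Function('T')(Function('q')(-2, -5)), -16)) = Add(-28, Mul(Add(-4, Pow(-5, 2)), -16)) = Add(-28, Mul(Add(-4, 25), -16)) = Add(-28, Mul(21, -16)) = Add(-28, -336) = -364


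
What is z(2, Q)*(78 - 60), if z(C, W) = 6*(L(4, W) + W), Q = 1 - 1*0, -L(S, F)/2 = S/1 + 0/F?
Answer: -756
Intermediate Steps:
L(S, F) = -2*S (L(S, F) = -2*(S/1 + 0/F) = -2*(S*1 + 0) = -2*(S + 0) = -2*S)
Q = 1 (Q = 1 + 0 = 1)
z(C, W) = -48 + 6*W (z(C, W) = 6*(-2*4 + W) = 6*(-8 + W) = -48 + 6*W)
z(2, Q)*(78 - 60) = (-48 + 6*1)*(78 - 60) = (-48 + 6)*18 = -42*18 = -756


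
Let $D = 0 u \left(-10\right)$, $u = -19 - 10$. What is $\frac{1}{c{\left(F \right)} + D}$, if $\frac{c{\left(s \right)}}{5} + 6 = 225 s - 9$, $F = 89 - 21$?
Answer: $\frac{1}{76425} \approx 1.3085 \cdot 10^{-5}$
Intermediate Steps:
$u = -29$
$F = 68$ ($F = 89 - 21 = 68$)
$c{\left(s \right)} = -75 + 1125 s$ ($c{\left(s \right)} = -30 + 5 \left(225 s - 9\right) = -30 + 5 \left(-9 + 225 s\right) = -30 + \left(-45 + 1125 s\right) = -75 + 1125 s$)
$D = 0$ ($D = 0 \left(-29\right) \left(-10\right) = 0 \left(-10\right) = 0$)
$\frac{1}{c{\left(F \right)} + D} = \frac{1}{\left(-75 + 1125 \cdot 68\right) + 0} = \frac{1}{\left(-75 + 76500\right) + 0} = \frac{1}{76425 + 0} = \frac{1}{76425}$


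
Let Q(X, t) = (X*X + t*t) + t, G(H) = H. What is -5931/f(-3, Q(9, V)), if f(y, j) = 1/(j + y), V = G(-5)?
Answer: -581238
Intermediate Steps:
V = -5
Q(X, t) = t + X² + t² (Q(X, t) = (X² + t²) + t = t + X² + t²)
-5931/f(-3, Q(9, V)) = -5931/(1/((-5 + 9² + (-5)²) - 3)) = -5931/(1/((-5 + 81 + 25) - 3)) = -5931/(1/(101 - 3)) = -5931/(1/98) = -5931/1/98 = -5931*98 = -581238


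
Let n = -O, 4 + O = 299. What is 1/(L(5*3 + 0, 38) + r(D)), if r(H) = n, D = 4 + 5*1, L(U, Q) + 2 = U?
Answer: -1/282 ≈ -0.0035461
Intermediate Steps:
L(U, Q) = -2 + U
O = 295 (O = -4 + 299 = 295)
D = 9 (D = 4 + 5 = 9)
n = -295 (n = -1*295 = -295)
r(H) = -295
1/(L(5*3 + 0, 38) + r(D)) = 1/((-2 + (5*3 + 0)) - 295) = 1/((-2 + (15 + 0)) - 295) = 1/((-2 + 15) - 295) = 1/(13 - 295) = 1/(-282) = -1/282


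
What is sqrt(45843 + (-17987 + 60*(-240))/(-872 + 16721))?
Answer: 2*sqrt(319856294130)/5283 ≈ 214.10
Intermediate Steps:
sqrt(45843 + (-17987 + 60*(-240))/(-872 + 16721)) = sqrt(45843 + (-17987 - 14400)/15849) = sqrt(45843 - 32387*1/15849) = sqrt(45843 - 32387/15849) = sqrt(726533320/15849) = 2*sqrt(319856294130)/5283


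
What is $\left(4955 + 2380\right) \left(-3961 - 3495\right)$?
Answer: $-54689760$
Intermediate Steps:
$\left(4955 + 2380\right) \left(-3961 - 3495\right) = 7335 \left(-7456\right) = -54689760$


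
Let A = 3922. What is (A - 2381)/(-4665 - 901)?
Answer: -67/242 ≈ -0.27686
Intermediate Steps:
(A - 2381)/(-4665 - 901) = (3922 - 2381)/(-4665 - 901) = 1541/(-5566) = 1541*(-1/5566) = -67/242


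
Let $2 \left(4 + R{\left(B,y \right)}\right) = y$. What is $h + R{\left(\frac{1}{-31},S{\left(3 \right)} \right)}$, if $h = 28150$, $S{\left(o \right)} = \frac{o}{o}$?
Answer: $\frac{56293}{2} \approx 28147.0$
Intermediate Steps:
$S{\left(o \right)} = 1$
$R{\left(B,y \right)} = -4 + \frac{y}{2}$
$h + R{\left(\frac{1}{-31},S{\left(3 \right)} \right)} = 28150 + \left(-4 + \frac{1}{2} \cdot 1\right) = 28150 + \left(-4 + \frac{1}{2}\right) = 28150 - \frac{7}{2} = \frac{56293}{2}$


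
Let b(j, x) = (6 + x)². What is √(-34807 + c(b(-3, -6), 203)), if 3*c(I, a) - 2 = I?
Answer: 7*I*√6393/3 ≈ 186.56*I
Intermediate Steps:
c(I, a) = ⅔ + I/3
√(-34807 + c(b(-3, -6), 203)) = √(-34807 + (⅔ + (6 - 6)²/3)) = √(-34807 + (⅔ + (⅓)*0²)) = √(-34807 + (⅔ + (⅓)*0)) = √(-34807 + (⅔ + 0)) = √(-34807 + ⅔) = √(-104419/3) = 7*I*√6393/3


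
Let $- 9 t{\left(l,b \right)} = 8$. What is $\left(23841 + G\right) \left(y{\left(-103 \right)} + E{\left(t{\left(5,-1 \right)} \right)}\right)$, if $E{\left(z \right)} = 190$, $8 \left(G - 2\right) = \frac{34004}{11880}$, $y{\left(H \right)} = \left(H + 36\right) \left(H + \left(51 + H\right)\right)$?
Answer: $\frac{133131772535}{528} \approx 2.5214 \cdot 10^{8}$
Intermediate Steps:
$t{\left(l,b \right)} = - \frac{8}{9}$ ($t{\left(l,b \right)} = \left(- \frac{1}{9}\right) 8 = - \frac{8}{9}$)
$y{\left(H \right)} = \left(36 + H\right) \left(51 + 2 H\right)$
$G = \frac{56021}{23760}$ ($G = 2 + \frac{34004 \cdot \frac{1}{11880}}{8} = 2 + \frac{1}{8} \cdot \frac{8501}{2970} = 2 + \frac{8501}{23760} = \frac{56021}{23760} \approx 2.3578$)
$\left(23841 + G\right) \left(y{\left(-103 \right)} + E{\left(t{\left(5,-1 \right)} \right)}\right) = \left(23841 + \frac{56021}{23760}\right) \left(\left(1836 + 2 \left(-103\right)^{2} + 123 \left(-103\right)\right) + 190\right) = \frac{566518181 \left(\left(1836 + 2 \cdot 10609 - 12669\right) + 190\right)}{23760} = \frac{566518181 \left(\left(1836 + 21218 - 12669\right) + 190\right)}{23760} = \frac{566518181 \left(10385 + 190\right)}{23760} = \frac{566518181}{23760} \cdot 10575 = \frac{133131772535}{528}$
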